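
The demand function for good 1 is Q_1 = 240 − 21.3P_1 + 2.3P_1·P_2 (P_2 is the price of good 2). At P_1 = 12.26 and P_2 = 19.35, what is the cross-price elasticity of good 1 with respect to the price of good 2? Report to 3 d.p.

At P_1 = 12.26 and P_2 = 19.35: Q_1 = 524.493.
∂Q_1/∂P_2 = 2.3P_1 = 2.3(12.26) = 28.1980.
ε = (∂Q_1/∂P_2)(P_2/Q_1) = 28.1980 × (19.35/524.493) ≈ 1.040.
ε > 0: substitutes.

1.040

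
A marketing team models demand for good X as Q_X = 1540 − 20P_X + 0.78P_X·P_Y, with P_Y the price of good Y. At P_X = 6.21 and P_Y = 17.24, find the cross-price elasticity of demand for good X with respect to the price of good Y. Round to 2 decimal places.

0.06

At P_X = 6.21 and P_Y = 17.24: Q_X = 1499.307.
∂Q_X/∂P_Y = 0.78P_X = 0.78(6.21) = 4.8438.
ε = (∂Q_X/∂P_Y)(P_Y/Q_X) = 4.8438 × (17.24/1499.307) ≈ 0.06.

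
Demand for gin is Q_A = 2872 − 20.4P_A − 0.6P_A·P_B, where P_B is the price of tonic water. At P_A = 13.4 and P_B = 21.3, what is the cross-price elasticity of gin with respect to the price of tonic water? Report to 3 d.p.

-0.071

At P_A = 13.4 and P_B = 21.3: Q_A = 2427.388.
∂Q_A/∂P_B = -0.6P_A = -0.6(13.4) = -8.0400.
ε = (∂Q_A/∂P_B)(P_B/Q_A) = -8.0400 × (21.3/2427.388) ≈ -0.071.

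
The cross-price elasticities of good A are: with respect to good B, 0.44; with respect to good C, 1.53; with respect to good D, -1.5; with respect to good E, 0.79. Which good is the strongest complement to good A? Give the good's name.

Complements have ε < 0. The most negative value is -1.5 (good D).

good D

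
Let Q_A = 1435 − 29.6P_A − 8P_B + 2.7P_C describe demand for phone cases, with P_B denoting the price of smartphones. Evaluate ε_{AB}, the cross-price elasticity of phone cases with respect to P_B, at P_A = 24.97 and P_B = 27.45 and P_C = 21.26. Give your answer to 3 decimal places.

-0.411

At P_A = 24.97 and P_B = 27.45 and P_C = 21.26: Q_A = 533.69.
∂Q_A/∂P_B = -8.
ε = (∂Q_A/∂P_B)(P_B/Q_A) = -8 × (27.45/533.69) ≈ -0.411.
Since ε < 0, phone cases and smartphones are complements.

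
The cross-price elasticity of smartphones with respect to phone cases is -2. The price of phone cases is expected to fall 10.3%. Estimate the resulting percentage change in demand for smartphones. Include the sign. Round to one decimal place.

%ΔQ ≈ ε × %ΔP of phone cases = -2 × (-10.3%) = 20.6%.

20.6%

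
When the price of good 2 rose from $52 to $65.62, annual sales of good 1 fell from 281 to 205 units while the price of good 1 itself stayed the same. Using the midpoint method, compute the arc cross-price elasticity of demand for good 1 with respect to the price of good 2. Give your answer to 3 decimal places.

ΔQ_1 = 205 − 281 = -76; ΔP_2 = 65.62 − 52 = 13.62.
Midpoints: Q̄_1 = 243.0, P̄_2 = 58.81.
ε = (ΔQ_1/Q̄_1)/(ΔP_2/P̄_2) = (-76/243.0)/(13.62/58.81) ≈ -1.350.

-1.350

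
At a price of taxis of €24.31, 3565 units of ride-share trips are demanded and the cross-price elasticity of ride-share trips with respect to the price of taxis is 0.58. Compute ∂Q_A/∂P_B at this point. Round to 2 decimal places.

85.06

ε = (∂Q_A/∂P_B)·(P_B/Q_A) ⇒ ∂Q_A/∂P_B = ε·Q_A/P_B = 0.58 × 3565/24.31 ≈ 85.06.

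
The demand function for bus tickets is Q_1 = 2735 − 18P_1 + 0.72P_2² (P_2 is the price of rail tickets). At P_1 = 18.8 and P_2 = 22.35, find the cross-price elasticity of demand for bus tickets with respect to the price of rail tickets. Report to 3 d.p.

0.261

At P_1 = 18.8 and P_2 = 22.35: Q_1 = 2756.256.
∂Q_1/∂P_2 = 1.44P_2 = 1.44(22.35) = 32.1840.
ε = (∂Q_1/∂P_2)(P_2/Q_1) = 32.1840 × (22.35/2756.256) ≈ 0.261.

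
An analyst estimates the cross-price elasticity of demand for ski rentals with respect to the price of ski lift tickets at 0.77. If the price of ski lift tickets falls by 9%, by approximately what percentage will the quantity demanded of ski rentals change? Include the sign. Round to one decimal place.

%ΔQ ≈ ε × %ΔP of ski lift tickets = 0.77 × (-9%) = -6.9%.
Demand for ski rentals falls by about 6.9%.

-6.9%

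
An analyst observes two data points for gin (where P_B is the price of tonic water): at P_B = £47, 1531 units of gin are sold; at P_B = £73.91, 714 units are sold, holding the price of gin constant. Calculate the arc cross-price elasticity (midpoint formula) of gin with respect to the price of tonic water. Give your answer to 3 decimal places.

-1.635

ΔQ_A = 714 − 1531 = -817; ΔP_B = 73.91 − 47 = 26.91.
Midpoints: Q̄_A = 1122.5, P̄_B = 60.45.
ε = (ΔQ_A/Q̄_A)/(ΔP_B/P̄_B) = (-817/1122.5)/(26.91/60.45) ≈ -1.635.
ε < 0: gin and tonic water are complements.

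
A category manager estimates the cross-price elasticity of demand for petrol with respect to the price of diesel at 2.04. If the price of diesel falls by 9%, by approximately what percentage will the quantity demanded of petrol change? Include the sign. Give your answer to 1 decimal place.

%ΔQ ≈ ε × %ΔP of diesel = 2.04 × (-9%) = -18.4%.
Demand for petrol falls by about 18.4%.

-18.4%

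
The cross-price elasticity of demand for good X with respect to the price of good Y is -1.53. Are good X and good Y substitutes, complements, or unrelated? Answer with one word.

complements

ε = -1.53 < 0, so a higher price of good Y lowers demand for good X: complements.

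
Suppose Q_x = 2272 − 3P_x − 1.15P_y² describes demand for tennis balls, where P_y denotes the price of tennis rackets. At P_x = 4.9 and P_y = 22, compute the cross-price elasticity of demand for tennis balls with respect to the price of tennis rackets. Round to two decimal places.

-0.65

At P_x = 4.9 and P_y = 22: Q_x = 1700.7.
∂Q_x/∂P_y = -2.3P_y = -2.3(22) = -50.6000.
ε = (∂Q_x/∂P_y)(P_y/Q_x) = -50.6000 × (22/1700.7) ≈ -0.65.
ε < 0: complements.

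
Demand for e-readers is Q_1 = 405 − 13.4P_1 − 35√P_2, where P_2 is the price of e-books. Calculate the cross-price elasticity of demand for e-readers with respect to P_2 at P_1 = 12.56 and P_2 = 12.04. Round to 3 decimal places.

At P_1 = 12.56 and P_2 = 12.04: Q_1 = 115.251.
∂Q_1/∂P_2 = -35/(2√P_2) = -35/(2√12.04) = -5.0434.
ε = (∂Q_1/∂P_2)(P_2/Q_1) = -5.0434 × (12.04/115.251) ≈ -0.527.
ε < 0: complements.

-0.527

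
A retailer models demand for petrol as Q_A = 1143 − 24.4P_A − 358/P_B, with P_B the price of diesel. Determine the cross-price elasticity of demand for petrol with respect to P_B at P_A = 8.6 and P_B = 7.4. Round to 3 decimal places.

At P_A = 8.6 and P_B = 7.4: Q_A = 884.782.
∂Q_A/∂P_B = 358/P_B² = 6.5376.
ε = (∂Q_A/∂P_B)(P_B/Q_A) = 6.5376 × (7.4/884.782) ≈ 0.055.
ε > 0: substitutes.

0.055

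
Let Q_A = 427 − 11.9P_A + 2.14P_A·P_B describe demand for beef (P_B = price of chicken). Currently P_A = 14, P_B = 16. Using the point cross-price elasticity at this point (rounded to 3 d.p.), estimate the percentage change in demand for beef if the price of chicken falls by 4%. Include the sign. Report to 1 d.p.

At P_A = 14, P_B = 16: Q_A = 739.76.
∂Q_A/∂P_B = 2.14P_A = 29.9600.
ε = (∂Q_A/∂P_B)(P_B/Q_A) = 29.9600 × 16/739.76 ≈ 0.648.
%ΔQ_A ≈ ε × %ΔP_B = 0.648 × (-4%) = -2.6%.

-2.6%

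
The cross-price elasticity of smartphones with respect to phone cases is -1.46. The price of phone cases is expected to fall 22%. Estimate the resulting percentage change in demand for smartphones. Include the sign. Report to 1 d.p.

%ΔQ ≈ ε × %ΔP of phone cases = -1.46 × (-22%) = 32.1%.

32.1%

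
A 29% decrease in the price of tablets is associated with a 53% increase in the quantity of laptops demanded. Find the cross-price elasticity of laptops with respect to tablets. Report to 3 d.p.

ε = (%ΔQ of laptops) / (%ΔP of tablets) = (53%) / (-29%) ≈ -1.828.

-1.828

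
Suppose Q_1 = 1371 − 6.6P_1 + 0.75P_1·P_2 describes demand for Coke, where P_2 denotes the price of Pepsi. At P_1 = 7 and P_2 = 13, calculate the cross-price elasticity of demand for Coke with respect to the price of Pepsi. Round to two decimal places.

0.05

At P_1 = 7 and P_2 = 13: Q_1 = 1393.05.
∂Q_1/∂P_2 = 0.75P_1 = 0.75(7) = 5.2500.
ε = (∂Q_1/∂P_2)(P_2/Q_1) = 5.2500 × (13/1393.05) ≈ 0.05.
ε > 0: substitutes.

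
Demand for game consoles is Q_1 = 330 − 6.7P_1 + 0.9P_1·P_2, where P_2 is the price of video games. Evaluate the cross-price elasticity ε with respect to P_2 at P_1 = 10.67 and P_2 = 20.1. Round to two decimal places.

0.43

At P_1 = 10.67 and P_2 = 20.1: Q_1 = 451.531.
∂Q_1/∂P_2 = 0.9P_1 = 0.9(10.67) = 9.6030.
ε = (∂Q_1/∂P_2)(P_2/Q_1) = 9.6030 × (20.1/451.531) ≈ 0.43.
ε > 0: substitutes.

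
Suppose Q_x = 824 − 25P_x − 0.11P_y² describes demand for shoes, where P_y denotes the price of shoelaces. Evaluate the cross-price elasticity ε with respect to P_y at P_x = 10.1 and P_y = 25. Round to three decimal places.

-0.273

At P_x = 10.1 and P_y = 25: Q_x = 502.75.
∂Q_x/∂P_y = -0.22P_y = -0.22(25) = -5.5000.
ε = (∂Q_x/∂P_y)(P_y/Q_x) = -5.5000 × (25/502.75) ≈ -0.273.
ε < 0: complements.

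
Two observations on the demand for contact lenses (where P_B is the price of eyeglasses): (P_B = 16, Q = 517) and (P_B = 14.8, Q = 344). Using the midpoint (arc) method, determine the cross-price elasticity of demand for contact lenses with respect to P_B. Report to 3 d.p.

ΔQ_A = 344 − 517 = -173; ΔP_B = 14.8 − 16 = -1.2.
Midpoints: Q̄_A = 430.5, P̄_B = 15.40.
ε = (ΔQ_A/Q̄_A)/(ΔP_B/P̄_B) = (-173/430.5)/(-1.2/15.40) ≈ 5.157.

5.157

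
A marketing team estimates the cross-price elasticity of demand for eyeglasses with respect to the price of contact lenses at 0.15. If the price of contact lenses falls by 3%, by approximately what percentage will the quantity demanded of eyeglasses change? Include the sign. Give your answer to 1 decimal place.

%ΔQ ≈ ε × %ΔP of contact lenses = 0.15 × (-3%) = -0.5%.

-0.5%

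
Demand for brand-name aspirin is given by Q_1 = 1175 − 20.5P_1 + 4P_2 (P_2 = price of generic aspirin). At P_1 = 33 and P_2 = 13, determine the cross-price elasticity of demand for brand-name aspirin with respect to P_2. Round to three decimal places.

0.094

At P_1 = 33 and P_2 = 13: Q_1 = 550.5.
∂Q_1/∂P_2 = 4.
ε = (∂Q_1/∂P_2)(P_2/Q_1) = 4 × (13/550.5) ≈ 0.094.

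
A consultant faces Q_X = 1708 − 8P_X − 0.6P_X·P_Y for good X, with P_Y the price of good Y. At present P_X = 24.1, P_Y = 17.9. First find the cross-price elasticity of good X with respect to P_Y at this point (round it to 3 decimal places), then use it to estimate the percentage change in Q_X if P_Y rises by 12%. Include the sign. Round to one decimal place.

-2.5%

At P_X = 24.1, P_Y = 17.9: Q_X = 1256.366.
∂Q_X/∂P_Y = -0.6P_X = -14.4600.
ε = (∂Q_X/∂P_Y)(P_Y/Q_X) = -14.4600 × 17.9/1256.366 ≈ -0.206.
%ΔQ_X ≈ ε × %ΔP_Y = -0.206 × (12%) = -2.5%.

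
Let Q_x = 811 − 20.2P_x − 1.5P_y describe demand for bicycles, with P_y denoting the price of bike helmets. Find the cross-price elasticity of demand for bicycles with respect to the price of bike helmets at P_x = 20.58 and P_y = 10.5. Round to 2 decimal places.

At P_x = 20.58 and P_y = 10.5: Q_x = 379.534.
∂Q_x/∂P_y = -1.5.
ε = (∂Q_x/∂P_y)(P_y/Q_x) = -1.5 × (10.5/379.534) ≈ -0.04.
Since ε < 0, bicycles and bike helmets are complements.

-0.04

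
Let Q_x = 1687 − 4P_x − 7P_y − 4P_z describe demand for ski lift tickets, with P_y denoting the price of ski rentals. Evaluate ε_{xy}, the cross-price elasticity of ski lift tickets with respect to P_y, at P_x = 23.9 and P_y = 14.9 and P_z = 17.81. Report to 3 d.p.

At P_x = 23.9 and P_y = 14.9 and P_z = 17.81: Q_x = 1415.86.
∂Q_x/∂P_y = -7.
ε = (∂Q_x/∂P_y)(P_y/Q_x) = -7 × (14.9/1415.86) ≈ -0.074.

-0.074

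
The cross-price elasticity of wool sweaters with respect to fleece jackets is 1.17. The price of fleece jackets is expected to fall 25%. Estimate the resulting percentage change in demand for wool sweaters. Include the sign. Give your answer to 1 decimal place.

-29.3%

%ΔQ ≈ ε × %ΔP of fleece jackets = 1.17 × (-25%) = -29.3%.
Demand for wool sweaters falls by about 29.3%.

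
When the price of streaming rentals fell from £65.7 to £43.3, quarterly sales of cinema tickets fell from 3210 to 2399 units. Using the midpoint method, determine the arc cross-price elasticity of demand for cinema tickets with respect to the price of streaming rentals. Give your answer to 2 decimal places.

0.70

ΔQ_A = 2399 − 3210 = -811; ΔP_B = 43.3 − 65.7 = -22.4.
Midpoints: Q̄_A = 2804.5, P̄_B = 54.50.
ε = (ΔQ_A/Q̄_A)/(ΔP_B/P̄_B) = (-811/2804.5)/(-22.4/54.50) ≈ 0.70.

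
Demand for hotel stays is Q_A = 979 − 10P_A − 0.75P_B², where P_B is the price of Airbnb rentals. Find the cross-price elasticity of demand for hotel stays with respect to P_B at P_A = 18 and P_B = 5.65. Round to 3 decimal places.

-0.062

At P_A = 18 and P_B = 5.65: Q_A = 775.058.
∂Q_A/∂P_B = -1.5P_B = -1.5(5.65) = -8.4750.
ε = (∂Q_A/∂P_B)(P_B/Q_A) = -8.4750 × (5.65/775.058) ≈ -0.062.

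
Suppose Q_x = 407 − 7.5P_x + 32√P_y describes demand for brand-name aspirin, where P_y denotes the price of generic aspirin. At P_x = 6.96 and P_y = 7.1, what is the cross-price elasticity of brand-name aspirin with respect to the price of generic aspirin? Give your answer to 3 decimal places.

At P_x = 6.96 and P_y = 7.1: Q_x = 440.067.
∂Q_x/∂P_y = 32/(2√P_y) = 32/(2√7.1) = 6.0047.
ε = (∂Q_x/∂P_y)(P_y/Q_x) = 6.0047 × (7.1/440.067) ≈ 0.097.
ε > 0: substitutes.

0.097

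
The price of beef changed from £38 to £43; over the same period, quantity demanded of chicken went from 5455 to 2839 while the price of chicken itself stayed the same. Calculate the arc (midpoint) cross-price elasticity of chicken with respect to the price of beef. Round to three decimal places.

-5.110

ΔQ_A = 2839 − 5455 = -2616; ΔP_B = 43 − 38 = 5.
Midpoints: Q̄_A = 4147.0, P̄_B = 40.50.
ε = (ΔQ_A/Q̄_A)/(ΔP_B/P̄_B) = (-2616/4147.0)/(5/40.50) ≈ -5.110.
ε < 0: chicken and beef are complements.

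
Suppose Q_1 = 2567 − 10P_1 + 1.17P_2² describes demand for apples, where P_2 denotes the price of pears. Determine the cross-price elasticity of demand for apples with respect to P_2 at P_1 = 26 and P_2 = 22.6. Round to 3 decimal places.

0.411

At P_1 = 26 and P_2 = 22.6: Q_1 = 2904.589.
∂Q_1/∂P_2 = 2.34P_2 = 2.34(22.6) = 52.8840.
ε = (∂Q_1/∂P_2)(P_2/Q_1) = 52.8840 × (22.6/2904.589) ≈ 0.411.
ε > 0: substitutes.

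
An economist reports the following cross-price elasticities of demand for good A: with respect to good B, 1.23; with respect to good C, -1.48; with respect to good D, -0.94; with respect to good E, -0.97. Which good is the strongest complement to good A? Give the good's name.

good C

Complements have ε < 0. The most negative value is -1.48 (good C).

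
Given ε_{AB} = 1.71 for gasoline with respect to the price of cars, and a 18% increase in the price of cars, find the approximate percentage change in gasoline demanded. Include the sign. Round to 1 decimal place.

%ΔQ ≈ ε × %ΔP of cars = 1.71 × (18%) = 30.8%.

30.8%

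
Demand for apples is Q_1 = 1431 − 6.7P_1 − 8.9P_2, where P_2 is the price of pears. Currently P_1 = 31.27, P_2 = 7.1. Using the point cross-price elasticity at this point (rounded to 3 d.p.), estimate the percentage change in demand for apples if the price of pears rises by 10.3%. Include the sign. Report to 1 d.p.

At P_1 = 31.27, P_2 = 7.1: Q_1 = 1158.301.
∂Q_1/∂P_2 = -8.9.
ε = (∂Q_1/∂P_2)(P_2/Q_1) = -8.9000 × 7.1/1158.301 ≈ -0.055.
%ΔQ_1 ≈ ε × %ΔP_2 = -0.055 × (10.3%) = -0.6%.

-0.6%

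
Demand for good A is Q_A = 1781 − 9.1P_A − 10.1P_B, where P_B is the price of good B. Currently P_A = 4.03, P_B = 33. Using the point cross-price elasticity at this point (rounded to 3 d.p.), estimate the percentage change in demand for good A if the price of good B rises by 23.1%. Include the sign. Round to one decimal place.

At P_A = 4.03, P_B = 33: Q_A = 1411.027.
∂Q_A/∂P_B = -10.1.
ε = (∂Q_A/∂P_B)(P_B/Q_A) = -10.1000 × 33/1411.027 ≈ -0.236.
%ΔQ_A ≈ ε × %ΔP_B = -0.236 × (23.1%) = -5.5%.

-5.5%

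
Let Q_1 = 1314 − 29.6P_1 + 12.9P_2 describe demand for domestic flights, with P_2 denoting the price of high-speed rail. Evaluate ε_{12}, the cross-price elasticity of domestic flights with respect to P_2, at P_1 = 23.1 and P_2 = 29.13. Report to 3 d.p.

0.374

At P_1 = 23.1 and P_2 = 29.13: Q_1 = 1006.017.
∂Q_1/∂P_2 = 12.9.
ε = (∂Q_1/∂P_2)(P_2/Q_1) = 12.9 × (29.13/1006.017) ≈ 0.374.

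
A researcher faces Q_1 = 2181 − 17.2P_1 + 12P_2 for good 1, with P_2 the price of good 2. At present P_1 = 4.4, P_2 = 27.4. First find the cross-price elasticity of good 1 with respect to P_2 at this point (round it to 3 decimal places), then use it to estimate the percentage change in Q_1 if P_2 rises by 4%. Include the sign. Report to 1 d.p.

0.5%

At P_1 = 4.4, P_2 = 27.4: Q_1 = 2434.12.
∂Q_1/∂P_2 = 12.
ε = (∂Q_1/∂P_2)(P_2/Q_1) = 12.0000 × 27.4/2434.12 ≈ 0.135.
%ΔQ_1 ≈ ε × %ΔP_2 = 0.135 × (4%) = 0.5%.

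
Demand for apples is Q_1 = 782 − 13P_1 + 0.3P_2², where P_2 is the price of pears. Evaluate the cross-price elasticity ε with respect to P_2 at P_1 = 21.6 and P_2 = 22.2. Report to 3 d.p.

At P_1 = 21.6 and P_2 = 22.2: Q_1 = 649.052.
∂Q_1/∂P_2 = 0.6P_2 = 0.6(22.2) = 13.3200.
ε = (∂Q_1/∂P_2)(P_2/Q_1) = 13.3200 × (22.2/649.052) ≈ 0.456.
ε > 0: substitutes.

0.456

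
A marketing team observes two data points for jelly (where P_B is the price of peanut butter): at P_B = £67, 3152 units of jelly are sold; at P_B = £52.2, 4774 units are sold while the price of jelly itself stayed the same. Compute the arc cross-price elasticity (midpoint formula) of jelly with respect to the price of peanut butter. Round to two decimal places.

ΔQ_A = 4774 − 3152 = 1622; ΔP_B = 52.2 − 67 = -14.8.
Midpoints: Q̄_A = 3963.0, P̄_B = 59.60.
ε = (ΔQ_A/Q̄_A)/(ΔP_B/P̄_B) = (1622/3963.0)/(-14.8/59.60) ≈ -1.65.

-1.65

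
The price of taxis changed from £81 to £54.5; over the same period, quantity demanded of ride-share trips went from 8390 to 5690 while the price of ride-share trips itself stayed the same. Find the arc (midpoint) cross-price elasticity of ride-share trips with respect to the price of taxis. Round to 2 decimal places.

0.98

ΔQ_A = 5690 − 8390 = -2700; ΔP_B = 54.5 − 81 = -26.5.
Midpoints: Q̄_A = 7040.0, P̄_B = 67.75.
ε = (ΔQ_A/Q̄_A)/(ΔP_B/P̄_B) = (-2700/7040.0)/(-26.5/67.75) ≈ 0.98.
ε > 0: ride-share trips and taxis are substitutes.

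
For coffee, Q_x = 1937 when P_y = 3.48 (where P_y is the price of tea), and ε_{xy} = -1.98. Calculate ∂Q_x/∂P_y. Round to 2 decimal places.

-1102.09

ε = (∂Q_x/∂P_y)·(P_y/Q_x) ⇒ ∂Q_x/∂P_y = ε·Q_x/P_y = -1.98 × 1937/3.48 ≈ -1102.09.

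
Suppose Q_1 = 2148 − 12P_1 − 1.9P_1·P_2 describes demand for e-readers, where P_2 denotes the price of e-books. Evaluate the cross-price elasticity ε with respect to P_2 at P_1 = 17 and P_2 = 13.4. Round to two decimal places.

At P_1 = 17 and P_2 = 13.4: Q_1 = 1511.18.
∂Q_1/∂P_2 = -1.9P_1 = -1.9(17) = -32.3000.
ε = (∂Q_1/∂P_2)(P_2/Q_1) = -32.3000 × (13.4/1511.18) ≈ -0.29.
ε < 0: complements.

-0.29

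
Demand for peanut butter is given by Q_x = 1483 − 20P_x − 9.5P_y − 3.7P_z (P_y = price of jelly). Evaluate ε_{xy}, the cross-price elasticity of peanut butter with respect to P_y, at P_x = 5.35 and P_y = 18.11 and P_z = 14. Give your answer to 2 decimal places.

-0.15

At P_x = 5.35 and P_y = 18.11 and P_z = 14: Q_x = 1152.155.
∂Q_x/∂P_y = -9.5.
ε = (∂Q_x/∂P_y)(P_y/Q_x) = -9.5 × (18.11/1152.155) ≈ -0.15.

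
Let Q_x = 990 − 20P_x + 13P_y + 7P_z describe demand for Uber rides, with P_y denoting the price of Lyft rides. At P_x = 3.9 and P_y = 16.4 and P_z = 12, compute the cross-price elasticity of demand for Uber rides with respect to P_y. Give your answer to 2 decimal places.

0.18

At P_x = 3.9 and P_y = 16.4 and P_z = 12: Q_x = 1209.2.
∂Q_x/∂P_y = 13.
ε = (∂Q_x/∂P_y)(P_y/Q_x) = 13 × (16.4/1209.2) ≈ 0.18.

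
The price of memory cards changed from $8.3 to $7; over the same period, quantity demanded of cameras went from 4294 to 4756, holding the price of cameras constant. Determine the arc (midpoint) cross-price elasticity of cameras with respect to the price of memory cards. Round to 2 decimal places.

-0.60

ΔQ_A = 4756 − 4294 = 462; ΔP_B = 7 − 8.3 = -1.3.
Midpoints: Q̄_A = 4525.0, P̄_B = 7.65.
ε = (ΔQ_A/Q̄_A)/(ΔP_B/P̄_B) = (462/4525.0)/(-1.3/7.65) ≈ -0.60.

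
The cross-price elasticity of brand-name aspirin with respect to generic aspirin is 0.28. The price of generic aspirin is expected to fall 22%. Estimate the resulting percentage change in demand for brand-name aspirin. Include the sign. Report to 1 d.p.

%ΔQ ≈ ε × %ΔP of generic aspirin = 0.28 × (-22%) = -6.2%.
Demand for brand-name aspirin falls by about 6.2%.

-6.2%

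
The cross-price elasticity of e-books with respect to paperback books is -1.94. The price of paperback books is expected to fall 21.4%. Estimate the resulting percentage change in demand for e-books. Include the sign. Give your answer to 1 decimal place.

%ΔQ ≈ ε × %ΔP of paperback books = -1.94 × (-21.4%) = 41.5%.

41.5%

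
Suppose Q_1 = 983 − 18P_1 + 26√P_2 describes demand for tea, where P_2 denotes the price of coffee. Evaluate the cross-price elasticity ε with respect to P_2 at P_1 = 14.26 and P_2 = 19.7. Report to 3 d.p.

0.069

At P_1 = 14.26 and P_2 = 19.7: Q_1 = 841.720.
∂Q_1/∂P_2 = 26/(2√P_2) = 26/(2√19.7) = 2.9289.
ε = (∂Q_1/∂P_2)(P_2/Q_1) = 2.9289 × (19.7/841.720) ≈ 0.069.
ε > 0: substitutes.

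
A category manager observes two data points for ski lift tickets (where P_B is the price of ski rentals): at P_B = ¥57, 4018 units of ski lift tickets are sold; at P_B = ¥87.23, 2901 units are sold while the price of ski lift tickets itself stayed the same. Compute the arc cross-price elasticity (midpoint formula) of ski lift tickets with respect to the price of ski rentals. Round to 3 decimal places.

ΔQ_A = 2901 − 4018 = -1117; ΔP_B = 87.23 − 57 = 30.23.
Midpoints: Q̄_A = 3459.5, P̄_B = 72.12.
ε = (ΔQ_A/Q̄_A)/(ΔP_B/P̄_B) = (-1117/3459.5)/(30.23/72.12) ≈ -0.770.

-0.770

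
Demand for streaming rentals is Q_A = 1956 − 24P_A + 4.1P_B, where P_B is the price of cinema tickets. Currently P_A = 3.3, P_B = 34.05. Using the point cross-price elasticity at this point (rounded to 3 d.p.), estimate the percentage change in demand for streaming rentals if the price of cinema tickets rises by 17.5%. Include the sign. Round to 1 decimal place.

1.2%

At P_A = 3.3, P_B = 34.05: Q_A = 2016.405.
∂Q_A/∂P_B = 4.1.
ε = (∂Q_A/∂P_B)(P_B/Q_A) = 4.1000 × 34.05/2016.405 ≈ 0.069.
%ΔQ_A ≈ ε × %ΔP_B = 0.069 × (17.5%) = 1.2%.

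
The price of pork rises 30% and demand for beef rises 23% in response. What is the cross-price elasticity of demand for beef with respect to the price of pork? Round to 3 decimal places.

ε = (%ΔQ of beef) / (%ΔP of pork) = (23%) / (30%) ≈ 0.767.

0.767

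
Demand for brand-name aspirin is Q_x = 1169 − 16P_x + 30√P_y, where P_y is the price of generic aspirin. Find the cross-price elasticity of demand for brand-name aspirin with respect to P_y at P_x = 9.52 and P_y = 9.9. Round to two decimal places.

0.04

At P_x = 9.52 and P_y = 9.9: Q_x = 1111.073.
∂Q_x/∂P_y = 30/(2√P_y) = 30/(2√9.9) = 4.7673.
ε = (∂Q_x/∂P_y)(P_y/Q_x) = 4.7673 × (9.9/1111.073) ≈ 0.04.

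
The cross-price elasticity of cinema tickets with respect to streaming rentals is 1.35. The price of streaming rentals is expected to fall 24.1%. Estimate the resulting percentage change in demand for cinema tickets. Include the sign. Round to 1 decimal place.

%ΔQ ≈ ε × %ΔP of streaming rentals = 1.35 × (-24.1%) = -32.5%.

-32.5%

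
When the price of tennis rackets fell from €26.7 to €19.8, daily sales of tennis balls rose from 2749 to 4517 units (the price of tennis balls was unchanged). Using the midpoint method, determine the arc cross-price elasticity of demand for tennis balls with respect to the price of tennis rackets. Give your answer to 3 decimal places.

ΔQ_A = 4517 − 2749 = 1768; ΔP_B = 19.8 − 26.7 = -6.9.
Midpoints: Q̄_A = 3633.0, P̄_B = 23.25.
ε = (ΔQ_A/Q̄_A)/(ΔP_B/P̄_B) = (1768/3633.0)/(-6.9/23.25) ≈ -1.640.
ε < 0: tennis balls and tennis rackets are complements.

-1.640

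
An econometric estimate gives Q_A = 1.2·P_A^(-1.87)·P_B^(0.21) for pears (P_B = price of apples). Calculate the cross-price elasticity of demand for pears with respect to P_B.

0.21

In a log-linear (constant-elasticity) demand function, the coefficient on the exponent of P_B is the cross-price elasticity.
ε = 0.21. Positive, so pears and apples are substitutes.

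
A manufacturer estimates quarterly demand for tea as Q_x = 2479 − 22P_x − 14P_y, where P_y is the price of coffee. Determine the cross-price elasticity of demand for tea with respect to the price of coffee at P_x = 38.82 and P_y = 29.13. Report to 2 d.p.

At P_x = 38.82 and P_y = 29.13: Q_x = 1217.14.
∂Q_x/∂P_y = -14.
ε = (∂Q_x/∂P_y)(P_y/Q_x) = -14 × (29.13/1217.14) ≈ -0.34.

-0.34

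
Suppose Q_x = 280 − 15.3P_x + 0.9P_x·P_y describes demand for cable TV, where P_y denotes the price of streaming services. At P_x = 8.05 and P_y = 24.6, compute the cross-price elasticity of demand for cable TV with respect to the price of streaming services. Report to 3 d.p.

At P_x = 8.05 and P_y = 24.6: Q_x = 335.062.
∂Q_x/∂P_y = 0.9P_x = 0.9(8.05) = 7.2450.
ε = (∂Q_x/∂P_y)(P_y/Q_x) = 7.2450 × (24.6/335.062) ≈ 0.532.

0.532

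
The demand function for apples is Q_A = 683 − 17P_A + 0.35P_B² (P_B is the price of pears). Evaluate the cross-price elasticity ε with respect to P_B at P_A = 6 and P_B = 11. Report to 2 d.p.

At P_A = 6 and P_B = 11: Q_A = 623.35.
∂Q_A/∂P_B = 0.7P_B = 0.7(11) = 7.7000.
ε = (∂Q_A/∂P_B)(P_B/Q_A) = 7.7000 × (11/623.35) ≈ 0.14.

0.14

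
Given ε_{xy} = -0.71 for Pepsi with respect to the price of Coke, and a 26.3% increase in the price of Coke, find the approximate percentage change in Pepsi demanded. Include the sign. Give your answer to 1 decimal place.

-18.7%

%ΔQ ≈ ε × %ΔP of Coke = -0.71 × (26.3%) = -18.7%.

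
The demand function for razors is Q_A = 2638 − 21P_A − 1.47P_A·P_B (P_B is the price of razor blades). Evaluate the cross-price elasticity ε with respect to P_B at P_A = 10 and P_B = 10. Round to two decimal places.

-0.06

At P_A = 10 and P_B = 10: Q_A = 2281.
∂Q_A/∂P_B = -1.47P_A = -1.47(10) = -14.7000.
ε = (∂Q_A/∂P_B)(P_B/Q_A) = -14.7000 × (10/2281) ≈ -0.06.
ε < 0: complements.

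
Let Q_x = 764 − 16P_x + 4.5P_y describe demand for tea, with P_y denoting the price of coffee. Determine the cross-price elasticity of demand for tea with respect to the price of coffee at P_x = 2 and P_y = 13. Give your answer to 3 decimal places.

At P_x = 2 and P_y = 13: Q_x = 790.5.
∂Q_x/∂P_y = 4.5.
ε = (∂Q_x/∂P_y)(P_y/Q_x) = 4.5 × (13/790.5) ≈ 0.074.
Since ε > 0, tea and coffee are substitutes.

0.074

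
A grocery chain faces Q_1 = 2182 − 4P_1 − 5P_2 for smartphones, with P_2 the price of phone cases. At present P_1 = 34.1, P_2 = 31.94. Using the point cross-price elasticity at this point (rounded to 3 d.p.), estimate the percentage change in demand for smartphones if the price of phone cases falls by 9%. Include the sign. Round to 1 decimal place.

At P_1 = 34.1, P_2 = 31.94: Q_1 = 1885.9.
∂Q_1/∂P_2 = -5.
ε = (∂Q_1/∂P_2)(P_2/Q_1) = -5.0000 × 31.94/1885.9 ≈ -0.085.
%ΔQ_1 ≈ ε × %ΔP_2 = -0.085 × (-9%) = 0.8%.

0.8%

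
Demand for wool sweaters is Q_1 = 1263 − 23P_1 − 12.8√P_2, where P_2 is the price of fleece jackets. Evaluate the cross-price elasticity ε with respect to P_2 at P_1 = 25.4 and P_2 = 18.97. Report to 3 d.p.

At P_1 = 25.4 and P_2 = 18.97: Q_1 = 623.050.
∂Q_1/∂P_2 = -12.8/(2√P_2) = -12.8/(2√18.97) = -1.4694.
ε = (∂Q_1/∂P_2)(P_2/Q_1) = -1.4694 × (18.97/623.050) ≈ -0.045.
ε < 0: complements.

-0.045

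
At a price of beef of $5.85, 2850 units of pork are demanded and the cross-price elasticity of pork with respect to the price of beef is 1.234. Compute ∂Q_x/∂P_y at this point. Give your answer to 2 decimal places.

601.18

ε = (∂Q_x/∂P_y)·(P_y/Q_x) ⇒ ∂Q_x/∂P_y = ε·Q_x/P_y = 1.234 × 2850/5.85 ≈ 601.18.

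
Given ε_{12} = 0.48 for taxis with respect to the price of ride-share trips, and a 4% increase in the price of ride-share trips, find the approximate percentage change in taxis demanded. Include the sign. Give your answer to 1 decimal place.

1.9%

%ΔQ ≈ ε × %ΔP of ride-share trips = 0.48 × (4%) = 1.9%.
Demand for taxis rises by about 1.9%.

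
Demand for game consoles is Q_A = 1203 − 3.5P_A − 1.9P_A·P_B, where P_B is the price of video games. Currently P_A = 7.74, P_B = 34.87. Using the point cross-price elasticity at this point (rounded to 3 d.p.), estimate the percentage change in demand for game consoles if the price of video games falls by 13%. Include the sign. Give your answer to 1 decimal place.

At P_A = 7.74, P_B = 34.87: Q_A = 663.112.
∂Q_A/∂P_B = -1.9P_A = -14.7060.
ε = (∂Q_A/∂P_B)(P_B/Q_A) = -14.7060 × 34.87/663.112 ≈ -0.773.
%ΔQ_A ≈ ε × %ΔP_B = -0.773 × (-13%) = 10.0%.

10.0%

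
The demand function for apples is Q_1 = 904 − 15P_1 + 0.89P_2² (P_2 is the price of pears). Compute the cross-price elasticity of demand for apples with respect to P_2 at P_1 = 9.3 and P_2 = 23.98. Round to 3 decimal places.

At P_1 = 9.3 and P_2 = 23.98: Q_1 = 1276.286.
∂Q_1/∂P_2 = 1.78P_2 = 1.78(23.98) = 42.6844.
ε = (∂Q_1/∂P_2)(P_2/Q_1) = 42.6844 × (23.98/1276.286) ≈ 0.802.
ε > 0: substitutes.

0.802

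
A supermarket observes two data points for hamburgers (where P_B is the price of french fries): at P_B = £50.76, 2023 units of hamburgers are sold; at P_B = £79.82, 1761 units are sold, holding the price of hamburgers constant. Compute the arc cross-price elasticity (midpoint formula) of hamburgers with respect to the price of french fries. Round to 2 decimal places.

-0.31

ΔQ_A = 1761 − 2023 = -262; ΔP_B = 79.82 − 50.76 = 29.06.
Midpoints: Q̄_A = 1892.0, P̄_B = 65.29.
ε = (ΔQ_A/Q̄_A)/(ΔP_B/P̄_B) = (-262/1892.0)/(29.06/65.29) ≈ -0.31.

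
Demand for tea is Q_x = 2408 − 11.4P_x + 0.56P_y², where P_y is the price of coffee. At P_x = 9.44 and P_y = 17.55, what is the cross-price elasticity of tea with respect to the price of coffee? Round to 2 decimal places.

0.14

At P_x = 9.44 and P_y = 17.55: Q_x = 2472.865.
∂Q_x/∂P_y = 1.12P_y = 1.12(17.55) = 19.6560.
ε = (∂Q_x/∂P_y)(P_y/Q_x) = 19.6560 × (17.55/2472.865) ≈ 0.14.
ε > 0: substitutes.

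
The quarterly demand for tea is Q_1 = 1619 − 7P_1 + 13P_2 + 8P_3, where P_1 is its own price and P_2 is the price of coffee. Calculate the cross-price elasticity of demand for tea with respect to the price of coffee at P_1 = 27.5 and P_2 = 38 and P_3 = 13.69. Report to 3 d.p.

0.243

At P_1 = 27.5 and P_2 = 38 and P_3 = 13.69: Q_1 = 2030.02.
∂Q_1/∂P_2 = 13.
ε = (∂Q_1/∂P_2)(P_2/Q_1) = 13 × (38/2030.02) ≈ 0.243.
Since ε > 0, tea and coffee are substitutes.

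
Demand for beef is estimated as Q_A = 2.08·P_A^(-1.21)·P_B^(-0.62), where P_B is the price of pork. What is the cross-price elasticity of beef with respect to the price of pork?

In a log-linear (constant-elasticity) demand function, the coefficient on the exponent of P_B is the cross-price elasticity.
ε = -0.62. Negative, so beef and pork are complements.

-0.62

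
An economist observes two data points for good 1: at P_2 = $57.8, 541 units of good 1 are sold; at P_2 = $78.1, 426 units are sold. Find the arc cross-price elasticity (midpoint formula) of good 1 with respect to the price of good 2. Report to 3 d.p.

-0.796

ΔQ_1 = 426 − 541 = -115; ΔP_2 = 78.1 − 57.8 = 20.3.
Midpoints: Q̄_1 = 483.5, P̄_2 = 67.95.
ε = (ΔQ_1/Q̄_1)/(ΔP_2/P̄_2) = (-115/483.5)/(20.3/67.95) ≈ -0.796.
ε < 0: good 1 and good 2 are complements.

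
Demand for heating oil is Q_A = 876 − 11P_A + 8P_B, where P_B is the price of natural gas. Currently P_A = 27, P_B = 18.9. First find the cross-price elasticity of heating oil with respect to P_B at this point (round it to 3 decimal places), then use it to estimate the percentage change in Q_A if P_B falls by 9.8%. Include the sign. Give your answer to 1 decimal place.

-2.0%

At P_A = 27, P_B = 18.9: Q_A = 730.2.
∂Q_A/∂P_B = 8.
ε = (∂Q_A/∂P_B)(P_B/Q_A) = 8.0000 × 18.9/730.2 ≈ 0.207.
%ΔQ_A ≈ ε × %ΔP_B = 0.207 × (-9.8%) = -2.0%.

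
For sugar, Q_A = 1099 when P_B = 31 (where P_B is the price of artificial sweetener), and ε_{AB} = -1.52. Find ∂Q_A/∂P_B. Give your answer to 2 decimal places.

-53.89

ε = (∂Q_A/∂P_B)·(P_B/Q_A) ⇒ ∂Q_A/∂P_B = ε·Q_A/P_B = -1.52 × 1099/31 ≈ -53.89.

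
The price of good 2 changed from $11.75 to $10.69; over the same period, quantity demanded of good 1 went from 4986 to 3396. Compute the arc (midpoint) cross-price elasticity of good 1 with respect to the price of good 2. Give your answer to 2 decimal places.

ΔQ_1 = 3396 − 4986 = -1590; ΔP_2 = 10.69 − 11.75 = -1.06.
Midpoints: Q̄_1 = 4191.0, P̄_2 = 11.22.
ε = (ΔQ_1/Q̄_1)/(ΔP_2/P̄_2) = (-1590/4191.0)/(-1.06/11.22) ≈ 4.02.
ε > 0: good 1 and good 2 are substitutes.

4.02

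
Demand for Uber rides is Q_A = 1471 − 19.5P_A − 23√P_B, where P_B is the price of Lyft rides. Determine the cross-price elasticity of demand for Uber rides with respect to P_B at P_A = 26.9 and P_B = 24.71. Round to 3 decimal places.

-0.069

At P_A = 26.9 and P_B = 24.71: Q_A = 832.119.
∂Q_A/∂P_B = -23/(2√P_B) = -23/(2√24.71) = -2.3135.
ε = (∂Q_A/∂P_B)(P_B/Q_A) = -2.3135 × (24.71/832.119) ≈ -0.069.
ε < 0: complements.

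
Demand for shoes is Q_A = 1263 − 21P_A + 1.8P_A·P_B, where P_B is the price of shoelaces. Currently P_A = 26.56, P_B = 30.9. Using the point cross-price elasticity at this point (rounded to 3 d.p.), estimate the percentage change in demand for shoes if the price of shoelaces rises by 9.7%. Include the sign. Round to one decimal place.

At P_A = 26.56, P_B = 30.9: Q_A = 2182.507.
∂Q_A/∂P_B = 1.8P_A = 47.8080.
ε = (∂Q_A/∂P_B)(P_B/Q_A) = 47.8080 × 30.9/2182.507 ≈ 0.677.
%ΔQ_A ≈ ε × %ΔP_B = 0.677 × (9.7%) = 6.6%.

6.6%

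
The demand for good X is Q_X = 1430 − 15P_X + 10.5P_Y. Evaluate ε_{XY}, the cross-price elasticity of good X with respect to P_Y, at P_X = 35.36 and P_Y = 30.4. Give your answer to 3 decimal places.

At P_X = 35.36 and P_Y = 30.4: Q_X = 1218.8.
∂Q_X/∂P_Y = 10.5.
ε = (∂Q_X/∂P_Y)(P_Y/Q_X) = 10.5 × (30.4/1218.8) ≈ 0.262.
Since ε > 0, good X and good Y are substitutes.

0.262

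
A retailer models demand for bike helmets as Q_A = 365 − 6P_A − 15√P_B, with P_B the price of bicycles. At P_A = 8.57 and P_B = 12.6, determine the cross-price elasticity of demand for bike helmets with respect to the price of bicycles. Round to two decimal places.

-0.10

At P_A = 8.57 and P_B = 12.6: Q_A = 260.335.
∂Q_A/∂P_B = -15/(2√P_B) = -15/(2√12.6) = -2.1129.
ε = (∂Q_A/∂P_B)(P_B/Q_A) = -2.1129 × (12.6/260.335) ≈ -0.10.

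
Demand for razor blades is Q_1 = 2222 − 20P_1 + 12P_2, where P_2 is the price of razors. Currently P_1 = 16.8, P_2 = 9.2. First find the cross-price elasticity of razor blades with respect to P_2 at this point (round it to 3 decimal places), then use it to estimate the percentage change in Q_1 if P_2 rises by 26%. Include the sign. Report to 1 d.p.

At P_1 = 16.8, P_2 = 9.2: Q_1 = 1996.4.
∂Q_1/∂P_2 = 12.
ε = (∂Q_1/∂P_2)(P_2/Q_1) = 12.0000 × 9.2/1996.4 ≈ 0.055.
%ΔQ_1 ≈ ε × %ΔP_2 = 0.055 × (26%) = 1.4%.

1.4%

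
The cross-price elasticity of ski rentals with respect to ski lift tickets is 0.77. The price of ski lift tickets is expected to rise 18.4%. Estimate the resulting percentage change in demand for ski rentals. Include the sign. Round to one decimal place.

14.2%

%ΔQ ≈ ε × %ΔP of ski lift tickets = 0.77 × (18.4%) = 14.2%.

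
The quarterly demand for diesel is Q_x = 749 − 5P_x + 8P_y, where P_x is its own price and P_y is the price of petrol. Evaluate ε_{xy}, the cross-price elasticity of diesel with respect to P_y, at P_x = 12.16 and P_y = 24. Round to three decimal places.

0.218

At P_x = 12.16 and P_y = 24: Q_x = 880.2.
∂Q_x/∂P_y = 8.
ε = (∂Q_x/∂P_y)(P_y/Q_x) = 8 × (24/880.2) ≈ 0.218.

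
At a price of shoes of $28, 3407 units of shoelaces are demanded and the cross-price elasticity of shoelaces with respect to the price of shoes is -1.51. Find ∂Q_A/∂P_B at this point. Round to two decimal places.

-183.73

ε = (∂Q_A/∂P_B)·(P_B/Q_A) ⇒ ∂Q_A/∂P_B = ε·Q_A/P_B = -1.51 × 3407/28 ≈ -183.73.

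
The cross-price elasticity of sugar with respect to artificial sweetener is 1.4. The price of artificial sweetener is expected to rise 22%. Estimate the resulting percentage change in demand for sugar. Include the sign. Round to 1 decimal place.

30.8%

%ΔQ ≈ ε × %ΔP of artificial sweetener = 1.4 × (22%) = 30.8%.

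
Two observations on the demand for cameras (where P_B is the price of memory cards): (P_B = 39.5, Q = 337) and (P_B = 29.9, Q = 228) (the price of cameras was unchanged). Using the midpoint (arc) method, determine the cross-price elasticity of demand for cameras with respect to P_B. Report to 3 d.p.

ΔQ_A = 228 − 337 = -109; ΔP_B = 29.9 − 39.5 = -9.6.
Midpoints: Q̄_A = 282.5, P̄_B = 34.70.
ε = (ΔQ_A/Q̄_A)/(ΔP_B/P̄_B) = (-109/282.5)/(-9.6/34.70) ≈ 1.395.
ε > 0: cameras and memory cards are substitutes.

1.395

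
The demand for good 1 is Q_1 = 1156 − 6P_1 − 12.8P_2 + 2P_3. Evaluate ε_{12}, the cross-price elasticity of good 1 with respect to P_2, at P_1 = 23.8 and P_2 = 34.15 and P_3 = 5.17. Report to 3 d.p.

-0.745

At P_1 = 23.8 and P_2 = 34.15 and P_3 = 5.17: Q_1 = 586.42.
∂Q_1/∂P_2 = -12.8.
ε = (∂Q_1/∂P_2)(P_2/Q_1) = -12.8 × (34.15/586.42) ≈ -0.745.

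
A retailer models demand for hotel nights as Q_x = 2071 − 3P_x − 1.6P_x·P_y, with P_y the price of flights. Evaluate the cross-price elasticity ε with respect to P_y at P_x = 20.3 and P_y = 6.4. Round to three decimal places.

-0.115

At P_x = 20.3 and P_y = 6.4: Q_x = 1802.228.
∂Q_x/∂P_y = -1.6P_x = -1.6(20.3) = -32.4800.
ε = (∂Q_x/∂P_y)(P_y/Q_x) = -32.4800 × (6.4/1802.228) ≈ -0.115.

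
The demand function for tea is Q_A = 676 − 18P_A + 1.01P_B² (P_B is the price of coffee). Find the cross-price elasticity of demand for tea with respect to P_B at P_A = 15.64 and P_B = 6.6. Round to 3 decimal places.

0.201

At P_A = 15.64 and P_B = 6.6: Q_A = 438.476.
∂Q_A/∂P_B = 2.02P_B = 2.02(6.6) = 13.3320.
ε = (∂Q_A/∂P_B)(P_B/Q_A) = 13.3320 × (6.6/438.476) ≈ 0.201.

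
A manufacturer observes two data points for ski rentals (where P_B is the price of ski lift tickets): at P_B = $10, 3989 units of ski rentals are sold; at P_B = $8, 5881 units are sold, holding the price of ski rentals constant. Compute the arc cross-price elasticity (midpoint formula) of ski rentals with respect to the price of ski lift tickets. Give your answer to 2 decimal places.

-1.73

ΔQ_A = 5881 − 3989 = 1892; ΔP_B = 8 − 10 = -2.
Midpoints: Q̄_A = 4935.0, P̄_B = 9.00.
ε = (ΔQ_A/Q̄_A)/(ΔP_B/P̄_B) = (1892/4935.0)/(-2/9.00) ≈ -1.73.
ε < 0: ski rentals and ski lift tickets are complements.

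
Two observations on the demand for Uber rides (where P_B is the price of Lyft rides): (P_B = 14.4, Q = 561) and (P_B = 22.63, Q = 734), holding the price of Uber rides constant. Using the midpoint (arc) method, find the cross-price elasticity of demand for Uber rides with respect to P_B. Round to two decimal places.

0.60

ΔQ_A = 734 − 561 = 173; ΔP_B = 22.63 − 14.4 = 8.23.
Midpoints: Q̄_A = 647.5, P̄_B = 18.52.
ε = (ΔQ_A/Q̄_A)/(ΔP_B/P̄_B) = (173/647.5)/(8.23/18.52) ≈ 0.60.
ε > 0: Uber rides and Lyft rides are substitutes.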